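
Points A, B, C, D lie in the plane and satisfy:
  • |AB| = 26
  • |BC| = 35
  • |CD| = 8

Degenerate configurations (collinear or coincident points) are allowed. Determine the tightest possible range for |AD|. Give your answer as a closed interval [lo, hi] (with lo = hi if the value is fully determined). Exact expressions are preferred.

|AB| ∈ {26}
|BC| ∈ {35}
|CD| ∈ {8}
|AC| ∈ [9, 61]
|BD| ∈ [27, 43]
|AD| ∈ [1, 69]

|AD| ∈ [1, 69]  (≈ [1.0000, 69.0000])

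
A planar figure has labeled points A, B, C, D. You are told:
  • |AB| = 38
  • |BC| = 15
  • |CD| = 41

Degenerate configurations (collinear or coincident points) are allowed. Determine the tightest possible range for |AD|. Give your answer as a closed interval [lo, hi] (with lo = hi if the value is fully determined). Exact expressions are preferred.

|AD| ∈ [0, 94]  (≈ [0.0000, 94.0000])

|AB| ∈ {38}
|BC| ∈ {15}
|CD| ∈ {41}
|AC| ∈ [23, 53]
|BD| ∈ [26, 56]
|AD| ∈ [0, 94]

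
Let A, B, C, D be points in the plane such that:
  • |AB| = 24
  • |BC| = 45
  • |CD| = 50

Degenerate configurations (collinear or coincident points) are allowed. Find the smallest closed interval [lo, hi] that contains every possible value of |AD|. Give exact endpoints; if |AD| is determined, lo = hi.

|AB| ∈ {24}
|BC| ∈ {45}
|CD| ∈ {50}
|AC| ∈ [21, 69]
|BD| ∈ [5, 95]
|AD| ∈ [0, 119]

|AD| ∈ [0, 119]  (≈ [0.0000, 119.0000])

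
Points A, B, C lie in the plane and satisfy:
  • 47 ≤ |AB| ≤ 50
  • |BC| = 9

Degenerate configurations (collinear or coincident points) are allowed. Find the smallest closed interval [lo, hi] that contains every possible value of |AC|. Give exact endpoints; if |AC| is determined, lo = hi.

|AB| ∈ [47, 50]
|BC| ∈ {9}
|AC| ∈ [38, 59]

|AC| ∈ [38, 59]  (≈ [38.0000, 59.0000])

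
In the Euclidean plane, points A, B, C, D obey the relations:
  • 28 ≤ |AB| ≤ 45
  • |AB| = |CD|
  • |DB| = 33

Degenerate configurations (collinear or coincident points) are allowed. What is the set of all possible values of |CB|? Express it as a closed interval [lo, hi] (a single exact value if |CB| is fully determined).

|AB| ∈ [28, 45]
|BD| ∈ {33}
|CD| ∈ [28, 45]
|AD| ∈ [0, 78]
|BC| ∈ [0, 78]
|AC| ∈ [0, 123]

|CB| ∈ [0, 78]  (≈ [0.0000, 78.0000])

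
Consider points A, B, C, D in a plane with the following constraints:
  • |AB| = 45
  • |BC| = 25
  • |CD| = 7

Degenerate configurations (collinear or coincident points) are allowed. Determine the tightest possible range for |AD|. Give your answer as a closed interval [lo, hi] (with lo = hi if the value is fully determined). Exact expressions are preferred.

|AD| ∈ [13, 77]  (≈ [13.0000, 77.0000])

|AB| ∈ {45}
|BC| ∈ {25}
|CD| ∈ {7}
|AC| ∈ [20, 70]
|BD| ∈ [18, 32]
|AD| ∈ [13, 77]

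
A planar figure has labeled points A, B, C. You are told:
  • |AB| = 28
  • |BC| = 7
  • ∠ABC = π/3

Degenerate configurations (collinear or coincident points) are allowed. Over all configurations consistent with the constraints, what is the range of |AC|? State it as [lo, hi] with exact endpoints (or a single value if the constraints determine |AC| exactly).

|AC| = 7·√(13)  (≈ 25.2389)

|AB| ∈ {28}
|BC| ∈ {7}
|AC| ∈ {7·√(13)}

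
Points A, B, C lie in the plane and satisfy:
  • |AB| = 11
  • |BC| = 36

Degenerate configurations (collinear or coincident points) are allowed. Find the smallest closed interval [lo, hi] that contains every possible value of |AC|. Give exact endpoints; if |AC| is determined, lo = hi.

|AC| ∈ [25, 47]  (≈ [25.0000, 47.0000])

|AB| ∈ {11}
|BC| ∈ {36}
|AC| ∈ [25, 47]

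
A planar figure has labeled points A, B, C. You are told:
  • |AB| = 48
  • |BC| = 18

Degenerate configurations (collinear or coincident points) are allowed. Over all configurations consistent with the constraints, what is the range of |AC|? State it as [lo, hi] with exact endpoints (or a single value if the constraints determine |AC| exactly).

|AB| ∈ {48}
|BC| ∈ {18}
|AC| ∈ [30, 66]

|AC| ∈ [30, 66]  (≈ [30.0000, 66.0000])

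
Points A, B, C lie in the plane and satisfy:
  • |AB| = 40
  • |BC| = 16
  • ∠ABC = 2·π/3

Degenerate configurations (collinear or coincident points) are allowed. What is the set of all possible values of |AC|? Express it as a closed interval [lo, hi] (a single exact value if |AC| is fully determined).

|AB| ∈ {40}
|BC| ∈ {16}
|AC| ∈ {8·√(39)}

|AC| = 8·√(39)  (≈ 49.9600)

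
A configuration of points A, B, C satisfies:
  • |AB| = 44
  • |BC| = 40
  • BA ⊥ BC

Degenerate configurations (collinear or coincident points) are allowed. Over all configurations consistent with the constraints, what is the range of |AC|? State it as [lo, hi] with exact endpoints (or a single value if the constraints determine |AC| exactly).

|AB| ∈ {44}
|BC| ∈ {40}
|AC| ∈ {4·√(221)}

|AC| = 4·√(221)  (≈ 59.4643)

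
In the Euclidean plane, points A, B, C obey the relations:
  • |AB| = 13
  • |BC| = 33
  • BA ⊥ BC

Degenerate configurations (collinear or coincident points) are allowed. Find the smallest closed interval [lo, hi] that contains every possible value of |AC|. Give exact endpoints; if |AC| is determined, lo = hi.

|AC| = √(1258)  (≈ 35.4683)

|AB| ∈ {13}
|BC| ∈ {33}
|AC| ∈ {√(1258)}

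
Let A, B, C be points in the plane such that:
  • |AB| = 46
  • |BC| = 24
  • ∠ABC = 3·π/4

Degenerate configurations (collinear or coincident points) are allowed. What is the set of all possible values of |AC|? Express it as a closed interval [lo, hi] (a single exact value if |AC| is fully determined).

|AC| = 2·√(276·√(2) + 673)  (≈ 65.2173)

|AB| ∈ {46}
|BC| ∈ {24}
|AC| ∈ {2·√(276·√(2) + 673)}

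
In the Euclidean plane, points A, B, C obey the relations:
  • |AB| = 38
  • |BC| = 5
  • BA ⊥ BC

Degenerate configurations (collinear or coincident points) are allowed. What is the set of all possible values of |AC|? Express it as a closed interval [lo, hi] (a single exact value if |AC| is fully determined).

|AB| ∈ {38}
|BC| ∈ {5}
|AC| ∈ {√(1469)}

|AC| = √(1469)  (≈ 38.3275)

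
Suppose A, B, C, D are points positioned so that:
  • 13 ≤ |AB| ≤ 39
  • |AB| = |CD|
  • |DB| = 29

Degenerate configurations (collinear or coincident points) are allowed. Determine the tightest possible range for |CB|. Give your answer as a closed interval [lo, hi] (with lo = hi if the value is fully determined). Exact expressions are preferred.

|CB| ∈ [0, 68]  (≈ [0.0000, 68.0000])

|AB| ∈ [13, 39]
|BD| ∈ {29}
|CD| ∈ [13, 39]
|AD| ∈ [0, 68]
|BC| ∈ [0, 68]
|AC| ∈ [0, 107]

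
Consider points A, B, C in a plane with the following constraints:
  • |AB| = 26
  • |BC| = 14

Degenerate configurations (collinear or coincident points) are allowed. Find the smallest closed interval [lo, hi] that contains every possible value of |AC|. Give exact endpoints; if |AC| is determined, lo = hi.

|AC| ∈ [12, 40]  (≈ [12.0000, 40.0000])

|AB| ∈ {26}
|BC| ∈ {14}
|AC| ∈ [12, 40]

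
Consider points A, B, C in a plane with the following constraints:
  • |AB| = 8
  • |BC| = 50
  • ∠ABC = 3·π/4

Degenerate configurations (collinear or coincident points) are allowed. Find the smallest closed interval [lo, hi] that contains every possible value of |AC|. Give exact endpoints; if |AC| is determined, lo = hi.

|AB| ∈ {8}
|BC| ∈ {50}
|AC| ∈ {2·√(100·√(2) + 641)}

|AC| = 2·√(100·√(2) + 641)  (≈ 55.9436)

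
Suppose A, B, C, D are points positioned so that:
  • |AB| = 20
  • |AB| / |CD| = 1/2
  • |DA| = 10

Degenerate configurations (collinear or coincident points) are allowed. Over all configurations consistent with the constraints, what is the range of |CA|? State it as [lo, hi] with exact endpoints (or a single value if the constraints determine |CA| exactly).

|AB| ∈ {20}
|AD| ∈ {10}
|CD| ∈ {40}
|BD| ∈ [10, 30]
|AC| ∈ [30, 50]
|BC| ∈ [10, 70]

|CA| ∈ [30, 50]  (≈ [30.0000, 50.0000])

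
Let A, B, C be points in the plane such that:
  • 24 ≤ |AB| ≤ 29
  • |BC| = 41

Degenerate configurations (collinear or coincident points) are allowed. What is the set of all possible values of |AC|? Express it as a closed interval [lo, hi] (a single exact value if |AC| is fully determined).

|AB| ∈ [24, 29]
|BC| ∈ {41}
|AC| ∈ [12, 70]

|AC| ∈ [12, 70]  (≈ [12.0000, 70.0000])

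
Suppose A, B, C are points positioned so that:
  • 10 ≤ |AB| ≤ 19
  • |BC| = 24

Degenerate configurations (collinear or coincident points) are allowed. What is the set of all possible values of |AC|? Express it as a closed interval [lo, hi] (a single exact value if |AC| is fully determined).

|AC| ∈ [5, 43]  (≈ [5.0000, 43.0000])

|AB| ∈ [10, 19]
|BC| ∈ {24}
|AC| ∈ [5, 43]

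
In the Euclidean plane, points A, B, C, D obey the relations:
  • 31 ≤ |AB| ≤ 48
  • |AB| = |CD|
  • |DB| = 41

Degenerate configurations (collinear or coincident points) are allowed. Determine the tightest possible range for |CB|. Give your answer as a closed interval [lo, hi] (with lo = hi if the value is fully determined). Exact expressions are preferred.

|CB| ∈ [0, 89]  (≈ [0.0000, 89.0000])

|AB| ∈ [31, 48]
|BD| ∈ {41}
|CD| ∈ [31, 48]
|AD| ∈ [0, 89]
|BC| ∈ [0, 89]
|AC| ∈ [0, 137]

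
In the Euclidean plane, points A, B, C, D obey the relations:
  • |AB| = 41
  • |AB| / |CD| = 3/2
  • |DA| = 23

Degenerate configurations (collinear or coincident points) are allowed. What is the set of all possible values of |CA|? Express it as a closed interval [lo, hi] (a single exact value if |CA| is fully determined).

|CA| ∈ [13/3, 151/3]  (≈ [4.3333, 50.3333])

|AB| ∈ {41}
|AD| ∈ {23}
|CD| ∈ {82/3}
|BD| ∈ [18, 64]
|AC| ∈ [13/3, 151/3]
|BC| ∈ [0, 274/3]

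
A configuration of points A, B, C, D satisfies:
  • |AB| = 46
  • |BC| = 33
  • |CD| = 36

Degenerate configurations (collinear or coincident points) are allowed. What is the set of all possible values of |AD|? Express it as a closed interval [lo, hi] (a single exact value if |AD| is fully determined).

|AD| ∈ [0, 115]  (≈ [0.0000, 115.0000])

|AB| ∈ {46}
|BC| ∈ {33}
|CD| ∈ {36}
|AC| ∈ [13, 79]
|BD| ∈ [3, 69]
|AD| ∈ [0, 115]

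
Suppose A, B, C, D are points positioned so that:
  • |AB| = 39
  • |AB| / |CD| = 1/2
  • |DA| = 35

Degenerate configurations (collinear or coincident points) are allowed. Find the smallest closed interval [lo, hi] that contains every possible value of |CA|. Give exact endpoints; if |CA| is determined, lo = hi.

|CA| ∈ [43, 113]  (≈ [43.0000, 113.0000])

|AB| ∈ {39}
|AD| ∈ {35}
|CD| ∈ {78}
|BD| ∈ [4, 74]
|AC| ∈ [43, 113]
|BC| ∈ [4, 152]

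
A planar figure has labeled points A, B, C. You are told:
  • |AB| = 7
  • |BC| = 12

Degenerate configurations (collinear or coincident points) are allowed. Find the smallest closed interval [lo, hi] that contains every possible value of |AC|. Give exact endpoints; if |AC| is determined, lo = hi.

|AC| ∈ [5, 19]  (≈ [5.0000, 19.0000])

|AB| ∈ {7}
|BC| ∈ {12}
|AC| ∈ [5, 19]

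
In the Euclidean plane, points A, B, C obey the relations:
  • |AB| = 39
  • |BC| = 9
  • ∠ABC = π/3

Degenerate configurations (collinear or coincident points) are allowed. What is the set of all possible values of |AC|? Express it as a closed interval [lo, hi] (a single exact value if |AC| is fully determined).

|AC| = 3·√(139)  (≈ 35.3695)

|AB| ∈ {39}
|BC| ∈ {9}
|AC| ∈ {3·√(139)}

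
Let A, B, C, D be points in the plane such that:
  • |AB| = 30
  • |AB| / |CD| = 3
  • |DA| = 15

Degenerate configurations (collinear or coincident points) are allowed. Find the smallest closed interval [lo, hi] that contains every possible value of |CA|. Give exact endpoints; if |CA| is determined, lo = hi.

|AB| ∈ {30}
|AD| ∈ {15}
|CD| ∈ {10}
|BD| ∈ [15, 45]
|AC| ∈ [5, 25]
|BC| ∈ [5, 55]

|CA| ∈ [5, 25]  (≈ [5.0000, 25.0000])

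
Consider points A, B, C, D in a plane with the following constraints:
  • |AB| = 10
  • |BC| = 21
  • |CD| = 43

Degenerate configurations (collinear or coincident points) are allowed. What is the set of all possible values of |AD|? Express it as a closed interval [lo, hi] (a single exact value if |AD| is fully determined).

|AB| ∈ {10}
|BC| ∈ {21}
|CD| ∈ {43}
|AC| ∈ [11, 31]
|BD| ∈ [22, 64]
|AD| ∈ [12, 74]

|AD| ∈ [12, 74]  (≈ [12.0000, 74.0000])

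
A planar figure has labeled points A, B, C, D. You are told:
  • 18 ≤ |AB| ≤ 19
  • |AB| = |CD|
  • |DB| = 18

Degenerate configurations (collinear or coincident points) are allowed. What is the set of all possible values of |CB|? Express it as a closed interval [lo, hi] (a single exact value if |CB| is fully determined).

|CB| ∈ [0, 37]  (≈ [0.0000, 37.0000])

|AB| ∈ [18, 19]
|BD| ∈ {18}
|CD| ∈ [18, 19]
|AD| ∈ [0, 37]
|BC| ∈ [0, 37]
|AC| ∈ [0, 56]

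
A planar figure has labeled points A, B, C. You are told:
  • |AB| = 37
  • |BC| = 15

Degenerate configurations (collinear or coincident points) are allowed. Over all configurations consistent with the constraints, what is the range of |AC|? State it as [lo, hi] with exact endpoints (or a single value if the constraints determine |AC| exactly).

|AB| ∈ {37}
|BC| ∈ {15}
|AC| ∈ [22, 52]

|AC| ∈ [22, 52]  (≈ [22.0000, 52.0000])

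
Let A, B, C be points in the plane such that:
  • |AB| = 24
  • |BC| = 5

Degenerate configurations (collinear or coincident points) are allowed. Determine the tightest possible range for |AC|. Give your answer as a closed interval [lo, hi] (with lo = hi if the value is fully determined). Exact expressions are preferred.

|AB| ∈ {24}
|BC| ∈ {5}
|AC| ∈ [19, 29]

|AC| ∈ [19, 29]  (≈ [19.0000, 29.0000])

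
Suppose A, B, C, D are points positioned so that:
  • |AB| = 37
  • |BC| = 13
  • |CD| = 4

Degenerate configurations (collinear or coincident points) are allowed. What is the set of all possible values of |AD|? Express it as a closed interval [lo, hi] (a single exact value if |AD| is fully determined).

|AD| ∈ [20, 54]  (≈ [20.0000, 54.0000])

|AB| ∈ {37}
|BC| ∈ {13}
|CD| ∈ {4}
|AC| ∈ [24, 50]
|BD| ∈ [9, 17]
|AD| ∈ [20, 54]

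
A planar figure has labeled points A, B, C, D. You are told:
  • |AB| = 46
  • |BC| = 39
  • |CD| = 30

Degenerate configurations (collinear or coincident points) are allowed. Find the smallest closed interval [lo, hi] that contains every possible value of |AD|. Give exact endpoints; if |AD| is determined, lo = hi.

|AD| ∈ [0, 115]  (≈ [0.0000, 115.0000])

|AB| ∈ {46}
|BC| ∈ {39}
|CD| ∈ {30}
|AC| ∈ [7, 85]
|BD| ∈ [9, 69]
|AD| ∈ [0, 115]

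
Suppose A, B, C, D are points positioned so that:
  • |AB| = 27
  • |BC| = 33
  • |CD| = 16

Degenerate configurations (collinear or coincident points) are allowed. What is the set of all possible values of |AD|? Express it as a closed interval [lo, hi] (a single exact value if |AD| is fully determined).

|AB| ∈ {27}
|BC| ∈ {33}
|CD| ∈ {16}
|AC| ∈ [6, 60]
|BD| ∈ [17, 49]
|AD| ∈ [0, 76]

|AD| ∈ [0, 76]  (≈ [0.0000, 76.0000])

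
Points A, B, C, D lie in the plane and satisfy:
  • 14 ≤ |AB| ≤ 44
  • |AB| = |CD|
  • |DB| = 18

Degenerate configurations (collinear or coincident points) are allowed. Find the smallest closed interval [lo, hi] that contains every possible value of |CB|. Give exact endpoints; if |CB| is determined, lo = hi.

|CB| ∈ [0, 62]  (≈ [0.0000, 62.0000])

|AB| ∈ [14, 44]
|BD| ∈ {18}
|CD| ∈ [14, 44]
|AD| ∈ [0, 62]
|BC| ∈ [0, 62]
|AC| ∈ [0, 106]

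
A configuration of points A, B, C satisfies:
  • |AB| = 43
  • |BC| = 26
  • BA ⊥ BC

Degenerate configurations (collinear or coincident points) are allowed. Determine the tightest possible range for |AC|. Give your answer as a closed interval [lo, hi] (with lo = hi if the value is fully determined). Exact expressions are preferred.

|AC| = 5·√(101)  (≈ 50.2494)

|AB| ∈ {43}
|BC| ∈ {26}
|AC| ∈ {5·√(101)}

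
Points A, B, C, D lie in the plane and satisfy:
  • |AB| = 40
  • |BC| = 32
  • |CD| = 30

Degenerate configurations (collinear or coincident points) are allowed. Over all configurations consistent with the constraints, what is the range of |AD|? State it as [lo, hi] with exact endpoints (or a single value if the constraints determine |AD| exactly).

|AB| ∈ {40}
|BC| ∈ {32}
|CD| ∈ {30}
|AC| ∈ [8, 72]
|BD| ∈ [2, 62]
|AD| ∈ [0, 102]

|AD| ∈ [0, 102]  (≈ [0.0000, 102.0000])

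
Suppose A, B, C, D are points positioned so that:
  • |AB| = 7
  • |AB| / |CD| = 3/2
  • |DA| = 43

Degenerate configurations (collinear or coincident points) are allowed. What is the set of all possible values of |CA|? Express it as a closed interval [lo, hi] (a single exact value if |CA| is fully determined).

|CA| ∈ [115/3, 143/3]  (≈ [38.3333, 47.6667])

|AB| ∈ {7}
|AD| ∈ {43}
|CD| ∈ {14/3}
|BD| ∈ [36, 50]
|AC| ∈ [115/3, 143/3]
|BC| ∈ [94/3, 164/3]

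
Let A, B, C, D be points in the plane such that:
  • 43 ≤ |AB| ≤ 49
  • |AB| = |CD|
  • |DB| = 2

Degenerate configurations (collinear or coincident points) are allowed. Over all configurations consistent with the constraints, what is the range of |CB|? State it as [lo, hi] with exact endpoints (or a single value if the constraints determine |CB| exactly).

|AB| ∈ [43, 49]
|BD| ∈ {2}
|CD| ∈ [43, 49]
|AD| ∈ [41, 51]
|BC| ∈ [41, 51]
|AC| ∈ [0, 100]

|CB| ∈ [41, 51]  (≈ [41.0000, 51.0000])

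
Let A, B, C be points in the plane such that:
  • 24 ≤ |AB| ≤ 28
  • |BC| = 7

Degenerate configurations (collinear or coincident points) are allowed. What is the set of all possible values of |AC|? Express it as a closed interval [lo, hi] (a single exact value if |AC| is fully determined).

|AC| ∈ [17, 35]  (≈ [17.0000, 35.0000])

|AB| ∈ [24, 28]
|BC| ∈ {7}
|AC| ∈ [17, 35]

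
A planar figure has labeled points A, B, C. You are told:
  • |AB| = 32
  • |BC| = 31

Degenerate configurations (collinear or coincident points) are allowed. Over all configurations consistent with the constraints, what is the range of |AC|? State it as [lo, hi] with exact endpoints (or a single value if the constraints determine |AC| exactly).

|AB| ∈ {32}
|BC| ∈ {31}
|AC| ∈ [1, 63]

|AC| ∈ [1, 63]  (≈ [1.0000, 63.0000])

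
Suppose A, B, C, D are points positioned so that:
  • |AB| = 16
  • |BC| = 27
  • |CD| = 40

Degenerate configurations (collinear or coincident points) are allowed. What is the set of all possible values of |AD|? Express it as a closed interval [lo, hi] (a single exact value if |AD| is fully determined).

|AB| ∈ {16}
|BC| ∈ {27}
|CD| ∈ {40}
|AC| ∈ [11, 43]
|BD| ∈ [13, 67]
|AD| ∈ [0, 83]

|AD| ∈ [0, 83]  (≈ [0.0000, 83.0000])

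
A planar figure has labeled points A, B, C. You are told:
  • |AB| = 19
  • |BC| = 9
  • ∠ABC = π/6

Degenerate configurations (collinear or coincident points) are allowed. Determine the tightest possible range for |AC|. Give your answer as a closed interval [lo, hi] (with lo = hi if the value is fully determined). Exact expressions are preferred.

|AB| ∈ {19}
|BC| ∈ {9}
|AC| ∈ {√(442 - 171·√(3))}

|AC| = √(442 - 171·√(3))  (≈ 12.0756)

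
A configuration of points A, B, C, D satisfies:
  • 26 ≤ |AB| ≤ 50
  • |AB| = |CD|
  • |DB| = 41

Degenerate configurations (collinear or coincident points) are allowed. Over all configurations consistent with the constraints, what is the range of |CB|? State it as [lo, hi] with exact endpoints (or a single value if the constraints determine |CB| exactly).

|AB| ∈ [26, 50]
|BD| ∈ {41}
|CD| ∈ [26, 50]
|AD| ∈ [0, 91]
|BC| ∈ [0, 91]
|AC| ∈ [0, 141]

|CB| ∈ [0, 91]  (≈ [0.0000, 91.0000])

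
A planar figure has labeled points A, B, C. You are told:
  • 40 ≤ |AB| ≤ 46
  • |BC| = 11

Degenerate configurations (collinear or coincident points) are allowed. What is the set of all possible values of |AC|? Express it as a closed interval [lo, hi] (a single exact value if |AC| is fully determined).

|AC| ∈ [29, 57]  (≈ [29.0000, 57.0000])

|AB| ∈ [40, 46]
|BC| ∈ {11}
|AC| ∈ [29, 57]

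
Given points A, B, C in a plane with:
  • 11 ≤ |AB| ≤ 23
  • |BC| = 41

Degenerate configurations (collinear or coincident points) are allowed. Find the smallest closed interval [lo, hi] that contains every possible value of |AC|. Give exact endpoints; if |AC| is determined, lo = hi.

|AC| ∈ [18, 64]  (≈ [18.0000, 64.0000])

|AB| ∈ [11, 23]
|BC| ∈ {41}
|AC| ∈ [18, 64]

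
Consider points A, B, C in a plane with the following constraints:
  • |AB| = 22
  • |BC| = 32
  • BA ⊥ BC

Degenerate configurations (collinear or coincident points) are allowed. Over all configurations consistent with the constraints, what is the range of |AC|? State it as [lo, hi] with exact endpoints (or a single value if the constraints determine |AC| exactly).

|AB| ∈ {22}
|BC| ∈ {32}
|AC| ∈ {2·√(377)}

|AC| = 2·√(377)  (≈ 38.8330)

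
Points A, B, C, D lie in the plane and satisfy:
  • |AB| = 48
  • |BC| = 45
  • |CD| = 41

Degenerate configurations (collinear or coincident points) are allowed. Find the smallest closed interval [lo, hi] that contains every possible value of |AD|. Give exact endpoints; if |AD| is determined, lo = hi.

|AD| ∈ [0, 134]  (≈ [0.0000, 134.0000])

|AB| ∈ {48}
|BC| ∈ {45}
|CD| ∈ {41}
|AC| ∈ [3, 93]
|BD| ∈ [4, 86]
|AD| ∈ [0, 134]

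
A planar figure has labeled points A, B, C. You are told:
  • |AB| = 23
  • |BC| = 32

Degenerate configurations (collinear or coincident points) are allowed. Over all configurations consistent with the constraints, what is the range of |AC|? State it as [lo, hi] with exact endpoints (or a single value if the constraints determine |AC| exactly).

|AB| ∈ {23}
|BC| ∈ {32}
|AC| ∈ [9, 55]

|AC| ∈ [9, 55]  (≈ [9.0000, 55.0000])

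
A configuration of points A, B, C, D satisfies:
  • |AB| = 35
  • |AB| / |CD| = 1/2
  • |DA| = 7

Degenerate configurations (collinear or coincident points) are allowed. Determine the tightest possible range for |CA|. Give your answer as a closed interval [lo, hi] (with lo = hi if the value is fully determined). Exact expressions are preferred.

|AB| ∈ {35}
|AD| ∈ {7}
|CD| ∈ {70}
|BD| ∈ [28, 42]
|AC| ∈ [63, 77]
|BC| ∈ [28, 112]

|CA| ∈ [63, 77]  (≈ [63.0000, 77.0000])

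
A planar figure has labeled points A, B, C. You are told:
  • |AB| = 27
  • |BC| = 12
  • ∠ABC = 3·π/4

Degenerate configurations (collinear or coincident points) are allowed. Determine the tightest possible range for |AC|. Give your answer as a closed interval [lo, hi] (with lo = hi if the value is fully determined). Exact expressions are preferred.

|AB| ∈ {27}
|BC| ∈ {12}
|AC| ∈ {3·√(36·√(2) + 97)}

|AC| = 3·√(36·√(2) + 97)  (≈ 36.4857)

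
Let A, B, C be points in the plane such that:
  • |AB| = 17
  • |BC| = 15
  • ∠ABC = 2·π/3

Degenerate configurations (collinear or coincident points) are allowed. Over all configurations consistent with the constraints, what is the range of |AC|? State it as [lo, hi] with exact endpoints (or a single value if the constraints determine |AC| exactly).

|AB| ∈ {17}
|BC| ∈ {15}
|AC| ∈ {√(769)}

|AC| = √(769)  (≈ 27.7308)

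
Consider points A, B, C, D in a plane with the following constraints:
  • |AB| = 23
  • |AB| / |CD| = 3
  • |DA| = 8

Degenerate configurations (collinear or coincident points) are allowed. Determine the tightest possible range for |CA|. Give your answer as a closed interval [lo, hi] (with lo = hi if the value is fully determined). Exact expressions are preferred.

|AB| ∈ {23}
|AD| ∈ {8}
|CD| ∈ {23/3}
|BD| ∈ [15, 31]
|AC| ∈ [1/3, 47/3]
|BC| ∈ [22/3, 116/3]

|CA| ∈ [1/3, 47/3]  (≈ [0.3333, 15.6667])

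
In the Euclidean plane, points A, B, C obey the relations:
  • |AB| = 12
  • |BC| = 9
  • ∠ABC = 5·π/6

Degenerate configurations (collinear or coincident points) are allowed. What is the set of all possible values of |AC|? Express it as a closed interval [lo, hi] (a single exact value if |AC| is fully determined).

|AB| ∈ {12}
|BC| ∈ {9}
|AC| ∈ {3·√(12·√(3) + 25)}

|AC| = 3·√(12·√(3) + 25)  (≈ 20.2993)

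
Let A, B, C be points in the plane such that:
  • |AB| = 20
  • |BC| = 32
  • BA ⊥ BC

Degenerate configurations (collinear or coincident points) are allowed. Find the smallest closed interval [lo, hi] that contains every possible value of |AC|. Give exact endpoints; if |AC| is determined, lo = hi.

|AC| = 4·√(89)  (≈ 37.7359)

|AB| ∈ {20}
|BC| ∈ {32}
|AC| ∈ {4·√(89)}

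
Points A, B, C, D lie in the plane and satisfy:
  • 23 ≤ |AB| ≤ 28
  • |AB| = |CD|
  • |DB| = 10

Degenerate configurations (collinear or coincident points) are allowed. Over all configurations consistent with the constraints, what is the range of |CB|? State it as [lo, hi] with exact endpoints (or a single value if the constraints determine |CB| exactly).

|AB| ∈ [23, 28]
|BD| ∈ {10}
|CD| ∈ [23, 28]
|AD| ∈ [13, 38]
|BC| ∈ [13, 38]
|AC| ∈ [0, 66]

|CB| ∈ [13, 38]  (≈ [13.0000, 38.0000])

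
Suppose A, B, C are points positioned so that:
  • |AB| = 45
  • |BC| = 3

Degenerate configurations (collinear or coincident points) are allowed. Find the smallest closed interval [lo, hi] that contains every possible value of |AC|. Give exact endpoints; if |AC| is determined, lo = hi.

|AC| ∈ [42, 48]  (≈ [42.0000, 48.0000])

|AB| ∈ {45}
|BC| ∈ {3}
|AC| ∈ [42, 48]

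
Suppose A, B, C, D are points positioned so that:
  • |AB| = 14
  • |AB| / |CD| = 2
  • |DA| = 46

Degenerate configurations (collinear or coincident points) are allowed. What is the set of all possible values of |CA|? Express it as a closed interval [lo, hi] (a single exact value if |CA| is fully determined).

|CA| ∈ [39, 53]  (≈ [39.0000, 53.0000])

|AB| ∈ {14}
|AD| ∈ {46}
|CD| ∈ {7}
|BD| ∈ [32, 60]
|AC| ∈ [39, 53]
|BC| ∈ [25, 67]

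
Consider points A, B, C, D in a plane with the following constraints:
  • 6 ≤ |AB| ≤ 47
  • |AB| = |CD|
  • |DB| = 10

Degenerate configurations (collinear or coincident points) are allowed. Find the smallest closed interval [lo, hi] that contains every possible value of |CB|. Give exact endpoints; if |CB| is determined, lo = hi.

|AB| ∈ [6, 47]
|BD| ∈ {10}
|CD| ∈ [6, 47]
|AD| ∈ [0, 57]
|BC| ∈ [0, 57]
|AC| ∈ [0, 104]

|CB| ∈ [0, 57]  (≈ [0.0000, 57.0000])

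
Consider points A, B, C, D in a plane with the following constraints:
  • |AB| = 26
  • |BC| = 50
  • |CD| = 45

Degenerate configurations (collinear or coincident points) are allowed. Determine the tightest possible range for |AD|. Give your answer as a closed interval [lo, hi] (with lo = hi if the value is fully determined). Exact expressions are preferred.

|AD| ∈ [0, 121]  (≈ [0.0000, 121.0000])

|AB| ∈ {26}
|BC| ∈ {50}
|CD| ∈ {45}
|AC| ∈ [24, 76]
|BD| ∈ [5, 95]
|AD| ∈ [0, 121]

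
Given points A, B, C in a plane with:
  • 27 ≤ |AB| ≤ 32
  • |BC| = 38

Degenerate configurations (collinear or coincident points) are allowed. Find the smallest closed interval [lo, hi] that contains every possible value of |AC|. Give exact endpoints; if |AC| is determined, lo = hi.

|AB| ∈ [27, 32]
|BC| ∈ {38}
|AC| ∈ [6, 70]

|AC| ∈ [6, 70]  (≈ [6.0000, 70.0000])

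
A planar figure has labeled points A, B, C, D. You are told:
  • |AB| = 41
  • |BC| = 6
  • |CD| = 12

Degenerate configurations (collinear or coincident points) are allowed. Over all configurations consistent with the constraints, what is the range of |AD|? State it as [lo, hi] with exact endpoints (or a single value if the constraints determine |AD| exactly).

|AD| ∈ [23, 59]  (≈ [23.0000, 59.0000])

|AB| ∈ {41}
|BC| ∈ {6}
|CD| ∈ {12}
|AC| ∈ [35, 47]
|BD| ∈ [6, 18]
|AD| ∈ [23, 59]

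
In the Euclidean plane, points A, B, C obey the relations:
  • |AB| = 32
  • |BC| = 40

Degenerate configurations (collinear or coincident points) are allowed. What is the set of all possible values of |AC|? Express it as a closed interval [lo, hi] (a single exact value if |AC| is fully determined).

|AC| ∈ [8, 72]  (≈ [8.0000, 72.0000])

|AB| ∈ {32}
|BC| ∈ {40}
|AC| ∈ [8, 72]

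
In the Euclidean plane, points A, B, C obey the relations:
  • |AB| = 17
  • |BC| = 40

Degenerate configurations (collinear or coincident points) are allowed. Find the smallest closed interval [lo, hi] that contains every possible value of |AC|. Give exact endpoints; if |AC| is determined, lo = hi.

|AC| ∈ [23, 57]  (≈ [23.0000, 57.0000])

|AB| ∈ {17}
|BC| ∈ {40}
|AC| ∈ [23, 57]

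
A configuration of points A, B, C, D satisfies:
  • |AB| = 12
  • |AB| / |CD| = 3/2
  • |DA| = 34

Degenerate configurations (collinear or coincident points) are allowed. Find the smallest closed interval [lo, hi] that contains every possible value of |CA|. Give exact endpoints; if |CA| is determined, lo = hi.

|CA| ∈ [26, 42]  (≈ [26.0000, 42.0000])

|AB| ∈ {12}
|AD| ∈ {34}
|CD| ∈ {8}
|BD| ∈ [22, 46]
|AC| ∈ [26, 42]
|BC| ∈ [14, 54]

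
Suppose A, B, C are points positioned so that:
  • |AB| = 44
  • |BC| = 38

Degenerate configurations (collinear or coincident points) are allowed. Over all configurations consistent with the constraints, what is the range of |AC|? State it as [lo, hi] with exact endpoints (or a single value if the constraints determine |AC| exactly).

|AB| ∈ {44}
|BC| ∈ {38}
|AC| ∈ [6, 82]

|AC| ∈ [6, 82]  (≈ [6.0000, 82.0000])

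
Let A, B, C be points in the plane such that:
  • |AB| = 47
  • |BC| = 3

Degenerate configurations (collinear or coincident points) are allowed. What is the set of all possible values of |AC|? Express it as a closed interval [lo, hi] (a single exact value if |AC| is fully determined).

|AB| ∈ {47}
|BC| ∈ {3}
|AC| ∈ [44, 50]

|AC| ∈ [44, 50]  (≈ [44.0000, 50.0000])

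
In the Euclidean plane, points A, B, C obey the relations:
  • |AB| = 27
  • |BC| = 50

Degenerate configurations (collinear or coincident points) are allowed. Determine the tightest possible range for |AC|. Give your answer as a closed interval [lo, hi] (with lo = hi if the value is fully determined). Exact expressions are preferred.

|AB| ∈ {27}
|BC| ∈ {50}
|AC| ∈ [23, 77]

|AC| ∈ [23, 77]  (≈ [23.0000, 77.0000])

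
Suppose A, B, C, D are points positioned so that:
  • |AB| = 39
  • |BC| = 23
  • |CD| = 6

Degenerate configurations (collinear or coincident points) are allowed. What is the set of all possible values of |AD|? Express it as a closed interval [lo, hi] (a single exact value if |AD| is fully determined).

|AB| ∈ {39}
|BC| ∈ {23}
|CD| ∈ {6}
|AC| ∈ [16, 62]
|BD| ∈ [17, 29]
|AD| ∈ [10, 68]

|AD| ∈ [10, 68]  (≈ [10.0000, 68.0000])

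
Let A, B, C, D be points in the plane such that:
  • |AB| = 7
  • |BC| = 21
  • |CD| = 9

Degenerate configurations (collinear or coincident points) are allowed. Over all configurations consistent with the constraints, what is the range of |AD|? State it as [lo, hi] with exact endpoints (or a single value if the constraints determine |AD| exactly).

|AD| ∈ [5, 37]  (≈ [5.0000, 37.0000])

|AB| ∈ {7}
|BC| ∈ {21}
|CD| ∈ {9}
|AC| ∈ [14, 28]
|BD| ∈ [12, 30]
|AD| ∈ [5, 37]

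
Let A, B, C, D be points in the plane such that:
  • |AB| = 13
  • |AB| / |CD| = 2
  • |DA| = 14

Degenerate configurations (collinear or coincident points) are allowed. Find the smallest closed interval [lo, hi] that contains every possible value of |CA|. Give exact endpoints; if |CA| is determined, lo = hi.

|CA| ∈ [15/2, 41/2]  (≈ [7.5000, 20.5000])

|AB| ∈ {13}
|AD| ∈ {14}
|CD| ∈ {13/2}
|BD| ∈ [1, 27]
|AC| ∈ [15/2, 41/2]
|BC| ∈ [0, 67/2]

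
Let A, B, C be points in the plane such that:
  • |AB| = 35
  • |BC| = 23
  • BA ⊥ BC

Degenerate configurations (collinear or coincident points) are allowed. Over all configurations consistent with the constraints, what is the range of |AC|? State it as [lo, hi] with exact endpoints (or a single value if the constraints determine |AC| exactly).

|AC| = √(1754)  (≈ 41.8808)

|AB| ∈ {35}
|BC| ∈ {23}
|AC| ∈ {√(1754)}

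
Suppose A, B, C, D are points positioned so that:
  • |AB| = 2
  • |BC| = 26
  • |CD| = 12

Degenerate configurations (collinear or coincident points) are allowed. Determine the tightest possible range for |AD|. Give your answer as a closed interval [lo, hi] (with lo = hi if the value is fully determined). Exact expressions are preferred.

|AD| ∈ [12, 40]  (≈ [12.0000, 40.0000])

|AB| ∈ {2}
|BC| ∈ {26}
|CD| ∈ {12}
|AC| ∈ [24, 28]
|BD| ∈ [14, 38]
|AD| ∈ [12, 40]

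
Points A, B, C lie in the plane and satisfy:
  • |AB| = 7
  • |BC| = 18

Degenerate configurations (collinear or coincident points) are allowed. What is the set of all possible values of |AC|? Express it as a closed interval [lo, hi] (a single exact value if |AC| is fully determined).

|AB| ∈ {7}
|BC| ∈ {18}
|AC| ∈ [11, 25]

|AC| ∈ [11, 25]  (≈ [11.0000, 25.0000])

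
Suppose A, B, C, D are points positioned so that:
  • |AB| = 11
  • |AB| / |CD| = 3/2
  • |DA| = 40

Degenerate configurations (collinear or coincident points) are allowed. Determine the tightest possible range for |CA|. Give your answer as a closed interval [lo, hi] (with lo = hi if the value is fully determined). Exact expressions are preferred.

|CA| ∈ [98/3, 142/3]  (≈ [32.6667, 47.3333])

|AB| ∈ {11}
|AD| ∈ {40}
|CD| ∈ {22/3}
|BD| ∈ [29, 51]
|AC| ∈ [98/3, 142/3]
|BC| ∈ [65/3, 175/3]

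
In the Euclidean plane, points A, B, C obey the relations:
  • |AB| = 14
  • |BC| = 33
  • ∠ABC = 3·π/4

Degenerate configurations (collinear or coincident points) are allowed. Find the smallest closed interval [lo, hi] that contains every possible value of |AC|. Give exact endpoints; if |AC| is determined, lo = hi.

|AC| = √(462·√(2) + 1285)  (≈ 44.0269)

|AB| ∈ {14}
|BC| ∈ {33}
|AC| ∈ {√(462·√(2) + 1285)}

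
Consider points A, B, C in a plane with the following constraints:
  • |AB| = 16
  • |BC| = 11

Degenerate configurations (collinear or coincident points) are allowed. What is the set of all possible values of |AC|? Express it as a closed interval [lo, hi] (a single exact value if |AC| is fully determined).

|AB| ∈ {16}
|BC| ∈ {11}
|AC| ∈ [5, 27]

|AC| ∈ [5, 27]  (≈ [5.0000, 27.0000])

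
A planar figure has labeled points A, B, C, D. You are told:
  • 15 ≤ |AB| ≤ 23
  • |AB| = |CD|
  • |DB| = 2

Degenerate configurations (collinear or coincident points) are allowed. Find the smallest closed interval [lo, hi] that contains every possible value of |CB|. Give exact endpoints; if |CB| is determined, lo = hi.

|CB| ∈ [13, 25]  (≈ [13.0000, 25.0000])

|AB| ∈ [15, 23]
|BD| ∈ {2}
|CD| ∈ [15, 23]
|AD| ∈ [13, 25]
|BC| ∈ [13, 25]
|AC| ∈ [0, 48]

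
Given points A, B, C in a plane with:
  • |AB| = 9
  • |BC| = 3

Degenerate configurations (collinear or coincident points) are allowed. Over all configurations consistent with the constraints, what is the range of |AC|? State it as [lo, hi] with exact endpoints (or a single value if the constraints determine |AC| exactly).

|AC| ∈ [6, 12]  (≈ [6.0000, 12.0000])

|AB| ∈ {9}
|BC| ∈ {3}
|AC| ∈ [6, 12]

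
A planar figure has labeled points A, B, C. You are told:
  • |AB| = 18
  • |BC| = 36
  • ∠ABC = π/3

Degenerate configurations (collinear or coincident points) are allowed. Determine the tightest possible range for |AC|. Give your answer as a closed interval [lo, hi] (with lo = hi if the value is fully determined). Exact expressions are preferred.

|AB| ∈ {18}
|BC| ∈ {36}
|AC| ∈ {18·√(3)}

|AC| = 18·√(3)  (≈ 31.1769)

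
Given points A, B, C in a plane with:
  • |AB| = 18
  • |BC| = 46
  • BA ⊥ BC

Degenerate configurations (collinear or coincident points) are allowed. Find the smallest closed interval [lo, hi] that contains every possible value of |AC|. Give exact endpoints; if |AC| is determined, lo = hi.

|AB| ∈ {18}
|BC| ∈ {46}
|AC| ∈ {2·√(610)}

|AC| = 2·√(610)  (≈ 49.3964)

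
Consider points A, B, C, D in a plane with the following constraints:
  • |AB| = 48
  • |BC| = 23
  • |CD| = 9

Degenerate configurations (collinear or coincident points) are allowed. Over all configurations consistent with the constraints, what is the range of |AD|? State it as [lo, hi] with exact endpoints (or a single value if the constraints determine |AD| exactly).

|AB| ∈ {48}
|BC| ∈ {23}
|CD| ∈ {9}
|AC| ∈ [25, 71]
|BD| ∈ [14, 32]
|AD| ∈ [16, 80]

|AD| ∈ [16, 80]  (≈ [16.0000, 80.0000])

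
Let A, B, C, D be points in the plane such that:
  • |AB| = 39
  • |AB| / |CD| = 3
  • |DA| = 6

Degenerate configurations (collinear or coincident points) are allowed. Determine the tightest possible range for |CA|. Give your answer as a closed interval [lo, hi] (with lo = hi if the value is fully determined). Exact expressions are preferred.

|CA| ∈ [7, 19]  (≈ [7.0000, 19.0000])

|AB| ∈ {39}
|AD| ∈ {6}
|CD| ∈ {13}
|BD| ∈ [33, 45]
|AC| ∈ [7, 19]
|BC| ∈ [20, 58]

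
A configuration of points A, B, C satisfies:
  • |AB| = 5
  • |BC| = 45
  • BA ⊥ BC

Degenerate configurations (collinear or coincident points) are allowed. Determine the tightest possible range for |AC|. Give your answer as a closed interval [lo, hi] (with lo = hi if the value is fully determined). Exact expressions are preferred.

|AC| = 5·√(82)  (≈ 45.2769)

|AB| ∈ {5}
|BC| ∈ {45}
|AC| ∈ {5·√(82)}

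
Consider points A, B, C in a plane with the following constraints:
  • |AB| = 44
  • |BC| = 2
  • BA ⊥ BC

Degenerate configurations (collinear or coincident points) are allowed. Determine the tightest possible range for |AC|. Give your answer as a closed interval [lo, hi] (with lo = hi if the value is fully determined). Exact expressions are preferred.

|AB| ∈ {44}
|BC| ∈ {2}
|AC| ∈ {2·√(485)}

|AC| = 2·√(485)  (≈ 44.0454)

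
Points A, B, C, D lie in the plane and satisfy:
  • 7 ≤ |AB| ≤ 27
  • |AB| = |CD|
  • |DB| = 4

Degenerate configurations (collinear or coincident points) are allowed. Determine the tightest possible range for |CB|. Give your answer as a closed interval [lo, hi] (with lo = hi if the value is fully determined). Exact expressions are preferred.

|AB| ∈ [7, 27]
|BD| ∈ {4}
|CD| ∈ [7, 27]
|AD| ∈ [3, 31]
|BC| ∈ [3, 31]
|AC| ∈ [0, 58]

|CB| ∈ [3, 31]  (≈ [3.0000, 31.0000])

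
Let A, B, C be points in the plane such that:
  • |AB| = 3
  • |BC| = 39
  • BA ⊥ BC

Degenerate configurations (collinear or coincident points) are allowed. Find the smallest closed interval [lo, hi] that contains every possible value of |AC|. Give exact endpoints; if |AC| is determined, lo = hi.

|AB| ∈ {3}
|BC| ∈ {39}
|AC| ∈ {3·√(170)}

|AC| = 3·√(170)  (≈ 39.1152)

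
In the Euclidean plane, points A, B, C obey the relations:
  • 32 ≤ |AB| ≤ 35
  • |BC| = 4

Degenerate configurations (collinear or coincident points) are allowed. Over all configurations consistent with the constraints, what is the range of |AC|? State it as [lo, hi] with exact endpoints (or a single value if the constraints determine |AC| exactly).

|AB| ∈ [32, 35]
|BC| ∈ {4}
|AC| ∈ [28, 39]

|AC| ∈ [28, 39]  (≈ [28.0000, 39.0000])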